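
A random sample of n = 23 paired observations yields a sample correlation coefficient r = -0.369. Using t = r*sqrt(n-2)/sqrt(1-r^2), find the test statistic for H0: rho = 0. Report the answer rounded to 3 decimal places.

t = r·√(n−2) / √(1−r²) with r = -0.369, n = 23
  = -0.369·√21 / √(1 − 0.136161)
  = -0.369·4.582576 / 0.929429
  = -1.690971 / 0.929429 = -1.819

-1.819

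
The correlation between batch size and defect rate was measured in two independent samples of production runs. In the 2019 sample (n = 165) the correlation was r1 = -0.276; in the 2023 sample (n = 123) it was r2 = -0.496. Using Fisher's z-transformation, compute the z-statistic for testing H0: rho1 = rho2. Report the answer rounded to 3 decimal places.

2.164

Fisher z-transforms: z1 = atanh(-0.276) = -0.283347, z2 = atanh(-0.496) = -0.543987; difference d = 0.260640
Var(d) = 1/162 + 1/120 = 0.0061728 + 0.0083333 = 0.0145061
z = d/√Var(d) = 0.260640 / √0.0145061 = 0.260640 / 0.120441 = 2.164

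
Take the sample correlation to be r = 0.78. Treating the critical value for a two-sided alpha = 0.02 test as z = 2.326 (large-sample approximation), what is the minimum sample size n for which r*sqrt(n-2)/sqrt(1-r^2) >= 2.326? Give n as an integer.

6

r√(n−2)/√(1−r²) ≥ 2.326  ⇔  n−2 ≥ (2.326)²·(1−r²)/r²
(1−r²)/r² = (1−0.6084)/0.6084 = 0.6437
n ≥ 2 + 5.410276·0.6437 = 2 + 3.4826 = 5.4826
⌈5.4826⌉ = 6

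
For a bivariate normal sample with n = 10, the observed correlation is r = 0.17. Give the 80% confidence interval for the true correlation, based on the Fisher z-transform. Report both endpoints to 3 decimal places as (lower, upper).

(-0.303, 0.576)

Fisher z: z_r = atanh(r) = ½·ln((1+0.17)/(1−0.17)) = 0.171667
SE(z) = 1/√(n−3) = 1/√7 = 0.377964
80% ⇒ z* = 1.282; margin = 1.282·0.377964 = 0.484550
CI on z-scale: (-0.312883, 0.656217)
Back-transform: tanh(-0.312883) = -0.303058, tanh(0.656217) = 0.575840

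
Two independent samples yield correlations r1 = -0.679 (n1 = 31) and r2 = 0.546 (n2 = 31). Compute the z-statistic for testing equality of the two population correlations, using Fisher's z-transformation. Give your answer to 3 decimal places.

-5.388

z1 = atanh(-0.679) = -0.827256,  z2 = atanh(0.546) = 0.612665
SE = √(1/(n1−3) + 1/(n2−3)) = √(1/28 + 1/28) = √(0.0357143 + 0.0357143) = √0.0714286 = 0.267261
z = (z1 − z2)/SE = (-0.827256 − 0.612665) / 0.267261 = -1.439921 / 0.267261 = -5.388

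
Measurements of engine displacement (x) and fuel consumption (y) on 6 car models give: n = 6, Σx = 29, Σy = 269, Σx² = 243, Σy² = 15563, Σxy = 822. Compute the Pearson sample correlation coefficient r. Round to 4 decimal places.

Numerator: nΣxy − (Σx)(Σy) = 6·822 − (29)(269) = -2869
Denominator: √[(nΣx²−(Σx)²)(nΣy²−(Σy)²)]
  nΣx²−(Σx)² = 6·243 − 841 = 617;  nΣy²−(Σy)² = 6·15563 − 72361 = 21017
  √(617·21017) = √12967489 = 3601.0400
r = -2869 / 3601.0400 = -0.7967

-0.7967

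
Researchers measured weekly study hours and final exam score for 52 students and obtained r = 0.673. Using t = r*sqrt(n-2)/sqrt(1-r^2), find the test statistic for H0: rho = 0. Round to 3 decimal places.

6.434

t = r·√(n−2) / √(1−r²) with r = 0.673, n = 52
  = 0.673·√50 / √(1 − 0.452929)
  = 0.673·7.071068 / 0.739642
  = 4.758829 / 0.739642 = 6.434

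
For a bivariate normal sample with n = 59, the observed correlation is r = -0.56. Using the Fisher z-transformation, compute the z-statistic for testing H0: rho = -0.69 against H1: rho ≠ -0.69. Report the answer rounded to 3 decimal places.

1.610

Fisher z: atanh(-0.56) = -0.632833, atanh(-0.69) = -0.847956
z = (z_r − z_0)·√(n−3) = (-0.632833 − (-0.847956))·√56 = 0.215123 · 7.483315 = 1.610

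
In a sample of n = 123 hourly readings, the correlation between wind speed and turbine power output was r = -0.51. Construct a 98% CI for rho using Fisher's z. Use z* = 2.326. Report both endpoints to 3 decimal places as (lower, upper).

z_r = atanh(-0.51) = -0.562730;  SE = 1/√(n−3) = 1/√120 = 0.091287
z-limits: -0.562730 ± 2.326·0.091287 = -0.562730 ± 0.212334 = [-0.775064, -0.350396]
ρ-limits: (tanh -0.775064, tanh -0.350396) = (-0.650, -0.337)

(-0.650, -0.337)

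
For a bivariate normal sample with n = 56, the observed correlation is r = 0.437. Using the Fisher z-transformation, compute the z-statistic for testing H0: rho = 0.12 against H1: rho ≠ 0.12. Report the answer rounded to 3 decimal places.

Fisher z: atanh(0.437) = 0.468517, atanh(0.12) = 0.120581
z = (z_r − z_0)·√(n−3) = (0.468517 − 0.120581)·√53 = 0.347936 · 7.280110 = 2.533

2.533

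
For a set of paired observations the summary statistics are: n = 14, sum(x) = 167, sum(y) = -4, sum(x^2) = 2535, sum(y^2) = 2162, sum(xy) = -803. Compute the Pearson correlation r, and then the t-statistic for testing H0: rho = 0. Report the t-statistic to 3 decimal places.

S_xy = nΣxy − ΣxΣy = 14·(-803) − 167·(-4) = -11242 − (-668) = -10574
S_xx = nΣx² − (Σx)² = 14·2535 − 167² = 35490 − 27889 = 7601
S_yy = nΣy² − (Σy)² = 14·2162 − (-4)² = 30268 − 16 = 30252
r = S_xy / √(S_xx·S_yy) = -10574 / √(7601·30252) = -10574 / √229945452 = -10574 / 15163.9524 = -0.6973
t = r·√(n−2)/√(1−r²) = -0.6973·√12 / √(1−0.486227) = -2.415518 / 0.716780 = -3.370

-3.370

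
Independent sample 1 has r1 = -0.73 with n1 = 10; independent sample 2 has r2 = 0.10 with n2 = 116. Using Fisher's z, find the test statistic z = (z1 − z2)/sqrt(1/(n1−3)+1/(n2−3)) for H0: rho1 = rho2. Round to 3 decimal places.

-2.642

Fisher z-transforms: z1 = atanh(-0.73) = -0.928727, z2 = atanh(0.10) = 0.100335; difference d = -1.029062
Var(d) = 1/7 + 1/113 = 0.1428571 + 0.0088496 = 0.1517067
z = d/√Var(d) = -1.029062 / √0.1517067 = -1.029062 / 0.389495 = -2.642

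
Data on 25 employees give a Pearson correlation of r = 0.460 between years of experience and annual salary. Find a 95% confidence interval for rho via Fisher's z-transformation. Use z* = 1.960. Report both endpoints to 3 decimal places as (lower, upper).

z_r = atanh(0.460) = 0.497311;  SE = 1/√(n−3) = 1/√22 = 0.213201
z-limits: 0.497311 ± 1.960·0.213201 = 0.497311 ± 0.417874 = [0.079437, 0.915185]
ρ-limits: (tanh 0.079437, tanh 0.915185) = (0.079, 0.724)

(0.079, 0.724)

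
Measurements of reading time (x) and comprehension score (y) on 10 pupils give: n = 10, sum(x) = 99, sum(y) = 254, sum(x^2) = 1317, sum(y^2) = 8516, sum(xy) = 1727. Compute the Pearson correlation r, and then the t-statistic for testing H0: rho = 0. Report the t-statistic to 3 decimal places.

Numerator: nΣxy − (Σx)(Σy) = 10·1727 − (99)(254) = -7876
Denominator: √[(nΣx²−(Σx)²)(nΣy²−(Σy)²)]
  nΣx²−(Σx)² = 10·1317 − 9801 = 3369;  nΣy²−(Σy)² = 10·8516 − 64516 = 20644
  √(3369·20644) = √69549636 = 8339.6424
r = -7876 / 8339.6424 = -0.9444
t = r·√(n−2)/√(1−r²) = -0.9444·√8 / √(1−0.891891) = -2.671167 / 0.328799 = -8.124

-8.124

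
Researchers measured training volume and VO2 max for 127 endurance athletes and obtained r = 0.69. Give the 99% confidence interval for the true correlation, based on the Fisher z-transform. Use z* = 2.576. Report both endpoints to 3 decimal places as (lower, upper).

z_r = atanh(0.69) = 0.847956;  SE = 1/√(n−3) = 1/√124 = 0.089803
z-limits: 0.847956 ± 2.576·0.089803 = 0.847956 ± 0.231333 = [0.616623, 1.079289]
ρ-limits: (tanh 0.616623, tanh 1.079289) = (0.549, 0.793)

(0.549, 0.793)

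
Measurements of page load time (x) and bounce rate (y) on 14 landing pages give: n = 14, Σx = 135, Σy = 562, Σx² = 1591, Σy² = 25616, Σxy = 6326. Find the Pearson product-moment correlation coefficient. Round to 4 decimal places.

0.9645

S_xy = nΣxy − ΣxΣy = 14·6326 − 135·562 = 88564 − 75870 = 12694
S_xx = nΣx² − (Σx)² = 14·1591 − 135² = 22274 − 18225 = 4049
S_yy = nΣy² − (Σy)² = 14·25616 − 562² = 358624 − 315844 = 42780
r = S_xy / √(S_xx·S_yy) = 12694 / √(4049·42780) = 12694 / √173216220 = 12694 / 13161.1633 = 0.9645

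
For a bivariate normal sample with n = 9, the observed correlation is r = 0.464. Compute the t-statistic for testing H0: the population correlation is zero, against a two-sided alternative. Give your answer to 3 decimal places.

1.386

1 − r² = 1 − 0.215296 = 0.784704;  √(1−r²) = 0.885835
√(n−2) = √7 = 2.645751
t = r·√(n−2)/√(1−r²) = 0.464 · 2.645751 / 0.885835 = 1.386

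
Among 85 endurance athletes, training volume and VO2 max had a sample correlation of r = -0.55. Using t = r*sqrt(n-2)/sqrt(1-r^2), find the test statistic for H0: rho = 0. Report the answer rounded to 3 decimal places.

-6.000

t = r·√(n−2) / √(1−r²) with r = -0.55, n = 85
  = -0.55·√83 / √(1 − 0.3025)
  = -0.55·9.110434 / 0.835165
  = -5.010739 / 0.835165 = -6.000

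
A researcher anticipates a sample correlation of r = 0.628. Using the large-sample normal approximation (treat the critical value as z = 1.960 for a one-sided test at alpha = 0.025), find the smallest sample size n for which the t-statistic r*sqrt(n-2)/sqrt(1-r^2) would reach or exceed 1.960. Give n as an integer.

Need r·√(n−2)/√(1−r²) ≥ 1.960
√(n−2) ≥ 1.960·√(1−0.394384) / 0.628 = 1.960·0.778213 / 0.628 = 2.4288
n−2 ≥ 5.8991  ⇒  n ≥ 7.8991
Smallest integer n = 8

8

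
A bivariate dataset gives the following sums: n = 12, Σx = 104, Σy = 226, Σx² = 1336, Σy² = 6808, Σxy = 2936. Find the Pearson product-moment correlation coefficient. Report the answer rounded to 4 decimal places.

0.9280

S_xy = nΣxy − ΣxΣy = 12·2936 − 104·226 = 35232 − 23504 = 11728
S_xx = nΣx² − (Σx)² = 12·1336 − 104² = 16032 − 10816 = 5216
S_yy = nΣy² − (Σy)² = 12·6808 − 226² = 81696 − 51076 = 30620
r = S_xy / √(S_xx·S_yy) = 11728 / √(5216·30620) = 11728 / √159713920 = 11728 / 12637.7973 = 0.9280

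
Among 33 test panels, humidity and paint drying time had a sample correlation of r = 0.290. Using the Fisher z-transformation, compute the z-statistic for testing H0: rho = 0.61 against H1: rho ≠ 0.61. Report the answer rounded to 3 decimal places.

z_r = atanh(0.290) = 0.298566,  z_0 = atanh(0.61) = 0.708921
SE = 1/√(n−3) = 1/√30 = 0.182574
z = (z_r − z_0)/SE = (0.298566 − 0.708921) / 0.182574 = -0.410355 / 0.182574 = -2.248

-2.248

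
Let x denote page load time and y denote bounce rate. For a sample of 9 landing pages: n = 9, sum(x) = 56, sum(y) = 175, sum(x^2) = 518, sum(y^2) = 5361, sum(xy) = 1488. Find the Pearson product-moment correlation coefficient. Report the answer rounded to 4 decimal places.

0.6926

Numerator: nΣxy − (Σx)(Σy) = 9·1488 − (56)(175) = 3592
Denominator: √[(nΣx²−(Σx)²)(nΣy²−(Σy)²)]
  nΣx²−(Σx)² = 9·518 − 3136 = 1526;  nΣy²−(Σy)² = 9·5361 − 30625 = 17624
  √(1526·17624) = √26894224 = 5185.9641
r = 3592 / 5185.9641 = 0.6926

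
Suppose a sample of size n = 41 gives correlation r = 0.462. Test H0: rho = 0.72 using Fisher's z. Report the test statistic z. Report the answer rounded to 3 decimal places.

Fisher z: atanh(0.462) = 0.499851, atanh(0.72) = 0.907645
z = (z_r − z_0)·√(n−3) = (0.499851 − 0.907645)·√38 = -0.407794 · 6.164414 = -2.514

-2.514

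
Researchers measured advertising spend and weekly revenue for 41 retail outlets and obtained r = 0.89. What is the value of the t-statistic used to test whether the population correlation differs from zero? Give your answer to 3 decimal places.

12.190

1 − r² = 1 − 0.7921 = 0.2079;  √(1−r²) = 0.455961
√(n−2) = √39 = 6.244998
t = r·√(n−2)/√(1−r²) = 0.89 · 6.244998 / 0.455961 = 12.190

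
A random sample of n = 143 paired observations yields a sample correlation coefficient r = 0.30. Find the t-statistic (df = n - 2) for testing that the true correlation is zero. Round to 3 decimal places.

3.734

1 − r² = 1 − 0.0900 = 0.9100;  √(1−r²) = 0.953939
√(n−2) = √141 = 11.874342
t = r·√(n−2)/√(1−r²) = 0.30 · 11.874342 / 0.953939 = 3.734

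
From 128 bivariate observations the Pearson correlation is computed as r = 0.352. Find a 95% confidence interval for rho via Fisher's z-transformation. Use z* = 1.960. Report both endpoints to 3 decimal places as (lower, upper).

(0.190, 0.495)

Fisher z: z_r = atanh(r) = ½·ln((1+0.352)/(1−0.352)) = 0.367725
SE(z) = 1/√(n−3) = 1/√125 = 0.089443
95% ⇒ z* = 1.960; margin = 1.960·0.089443 = 0.175308
CI on z-scale: (0.192417, 0.543033)
Back-transform: tanh(0.192417) = 0.190077, tanh(0.543033) = 0.495280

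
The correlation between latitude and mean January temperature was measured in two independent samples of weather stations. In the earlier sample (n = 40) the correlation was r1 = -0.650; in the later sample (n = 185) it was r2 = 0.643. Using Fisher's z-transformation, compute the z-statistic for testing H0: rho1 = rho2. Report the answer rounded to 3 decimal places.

z1 = atanh(-0.650) = -0.775299,  z2 = atanh(0.643) = 0.763272
SE = √(1/(n1−3) + 1/(n2−3)) = √(1/37 + 1/182) = √(0.0270270 + 0.0054945) = √0.0325215 = 0.180337
z = (z1 − z2)/SE = (-0.775299 − 0.763272) / 0.180337 = -1.538571 / 0.180337 = -8.532

-8.532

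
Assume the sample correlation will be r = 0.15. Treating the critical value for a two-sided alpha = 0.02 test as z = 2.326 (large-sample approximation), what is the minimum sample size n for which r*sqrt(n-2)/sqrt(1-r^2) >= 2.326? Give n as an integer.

238

Need r·√(n−2)/√(1−r²) ≥ 2.326
√(n−2) ≥ 2.326·√(1−0.0225) / 0.15 = 2.326·0.988686 / 0.15 = 15.3312
n−2 ≥ 235.0457  ⇒  n ≥ 237.0457
Smallest integer n = 238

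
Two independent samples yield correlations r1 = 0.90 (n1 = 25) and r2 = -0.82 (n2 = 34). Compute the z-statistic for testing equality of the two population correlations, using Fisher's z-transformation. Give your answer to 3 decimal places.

9.431

z1 = atanh(0.90) = 1.472219,  z2 = atanh(-0.82) = -1.156817
SE = √(1/(n1−3) + 1/(n2−3)) = √(1/22 + 1/31) = √(0.0454545 + 0.0322581) = √0.0777126 = 0.278770
z = (z1 − z2)/SE = (1.472219 − (-1.156817)) / 0.278770 = 2.629036 / 0.278770 = 9.431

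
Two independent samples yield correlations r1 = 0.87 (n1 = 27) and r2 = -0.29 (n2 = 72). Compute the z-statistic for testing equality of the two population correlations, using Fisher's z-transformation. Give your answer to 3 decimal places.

z1 = atanh(0.87) = 1.333080,  z2 = atanh(-0.29) = -0.298566
SE = √(1/(n1−3) + 1/(n2−3)) = √(1/24 + 1/69) = √(0.0416667 + 0.0144928) = √0.0561595 = 0.236980
z = (z1 − z2)/SE = (1.333080 − (-0.298566)) / 0.236980 = 1.631646 / 0.236980 = 6.885

6.885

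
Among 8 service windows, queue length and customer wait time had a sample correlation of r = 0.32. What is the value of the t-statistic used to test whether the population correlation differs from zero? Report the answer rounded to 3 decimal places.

1 − r² = 1 − 0.1024 = 0.8976;  √(1−r²) = 0.947418
√(n−2) = √6 = 2.449490
t = r·√(n−2)/√(1−r²) = 0.32 · 2.449490 / 0.947418 = 0.827

0.827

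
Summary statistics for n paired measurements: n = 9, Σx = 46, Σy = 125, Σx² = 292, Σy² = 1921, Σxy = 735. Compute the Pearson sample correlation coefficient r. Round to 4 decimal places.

0.9371

Numerator: nΣxy − (Σx)(Σy) = 9·735 − (46)(125) = 865
Denominator: √[(nΣx²−(Σx)²)(nΣy²−(Σy)²)]
  nΣx²−(Σx)² = 9·292 − 2116 = 512;  nΣy²−(Σy)² = 9·1921 − 15625 = 1664
  √(512·1664) = √851968 = 923.0211
r = 865 / 923.0211 = 0.9371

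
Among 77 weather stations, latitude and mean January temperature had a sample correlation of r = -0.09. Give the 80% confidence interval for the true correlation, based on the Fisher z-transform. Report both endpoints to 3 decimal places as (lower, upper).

z_r = atanh(-0.09) = -0.090244;  SE = 1/√(n−3) = 1/√74 = 0.116248
z-limits: -0.090244 ± 1.282·0.116248 = -0.090244 ± 0.149030 = [-0.239274, 0.058786]
ρ-limits: (tanh -0.239274, tanh 0.058786) = (-0.235, 0.059)

(-0.235, 0.059)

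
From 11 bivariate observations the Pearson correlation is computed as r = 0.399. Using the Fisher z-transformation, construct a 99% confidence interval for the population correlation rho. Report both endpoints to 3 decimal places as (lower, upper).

Fisher z: z_r = atanh(r) = ½·ln((1+0.399)/(1−0.399)) = 0.422459
SE(z) = 1/√(n−3) = 1/√8 = 0.353553
99% ⇒ z* = 2.576; margin = 2.576·0.353553 = 0.910753
CI on z-scale: (-0.488294, 1.333212)
Back-transform: tanh(-0.488294) = -0.452861, tanh(1.333212) = 0.870032

(-0.453, 0.870)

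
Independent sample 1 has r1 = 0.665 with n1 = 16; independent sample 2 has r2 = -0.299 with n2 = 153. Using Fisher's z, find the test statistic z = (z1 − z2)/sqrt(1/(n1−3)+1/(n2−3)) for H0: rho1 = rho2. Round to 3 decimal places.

z1 = atanh(0.665) = 0.801725,  z2 = atanh(-0.299) = -0.308421
SE = √(1/(n1−3) + 1/(n2−3)) = √(1/13 + 1/150) = √(0.0769231 + 0.0066667) = √0.0835898 = 0.289119
z = (z1 − z2)/SE = (0.801725 − (-0.308421)) / 0.289119 = 1.110146 / 0.289119 = 3.840

3.840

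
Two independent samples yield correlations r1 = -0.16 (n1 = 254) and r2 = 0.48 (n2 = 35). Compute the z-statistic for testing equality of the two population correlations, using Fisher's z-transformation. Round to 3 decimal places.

-3.646

z1 = atanh(-0.16) = -0.161387,  z2 = atanh(0.48) = 0.522984
SE = √(1/(n1−3) + 1/(n2−3)) = √(1/251 + 1/32) = √(0.0039841 + 0.0312500) = √0.0352341 = 0.187707
z = (z1 − z2)/SE = (-0.161387 − 0.522984) / 0.187707 = -0.684371 / 0.187707 = -3.646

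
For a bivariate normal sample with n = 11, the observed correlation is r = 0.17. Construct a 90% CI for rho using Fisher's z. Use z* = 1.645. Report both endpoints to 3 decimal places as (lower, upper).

(-0.388, 0.637)

z_r = atanh(0.17) = 0.171667;  SE = 1/√(n−3) = 1/√8 = 0.353553
z-limits: 0.171667 ± 1.645·0.353553 = 0.171667 ± 0.581595 = [-0.409928, 0.753262]
ρ-limits: (tanh -0.409928, tanh 0.753262) = (-0.388, 0.637)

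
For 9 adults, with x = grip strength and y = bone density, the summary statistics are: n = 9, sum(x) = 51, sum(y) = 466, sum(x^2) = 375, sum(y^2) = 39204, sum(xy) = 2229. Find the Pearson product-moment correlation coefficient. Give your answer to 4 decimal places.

S_xy = nΣxy − ΣxΣy = 9·2229 − 51·466 = 20061 − 23766 = -3705
S_xx = nΣx² − (Σx)² = 9·375 − 51² = 3375 − 2601 = 774
S_yy = nΣy² − (Σy)² = 9·39204 − 466² = 352836 − 217156 = 135680
r = S_xy / √(S_xx·S_yy) = -3705 / √(774·135680) = -3705 / √105016320 = -3705 / 10247.7471 = -0.3615

-0.3615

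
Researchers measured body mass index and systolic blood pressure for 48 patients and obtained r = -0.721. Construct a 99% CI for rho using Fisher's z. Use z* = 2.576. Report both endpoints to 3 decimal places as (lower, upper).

(-0.860, -0.482)

Fisher z: z_r = atanh(r) = ½·ln((1+(-0.721))/(1−(-0.721))) = -0.909725
SE(z) = 1/√(n−3) = 1/√45 = 0.149071
99% ⇒ z* = 2.576; margin = 2.576·0.149071 = 0.384007
CI on z-scale: (-1.293732, -0.525718)
Back-transform: tanh(-1.293732) = -0.860101, tanh(-0.525718) = -0.482101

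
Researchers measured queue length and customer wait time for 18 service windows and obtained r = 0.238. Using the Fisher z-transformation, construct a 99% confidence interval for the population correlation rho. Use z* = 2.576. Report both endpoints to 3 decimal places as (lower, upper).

Fisher z: z_r = atanh(r) = ½·ln((1+0.238)/(1−0.238)) = 0.242653
SE(z) = 1/√(n−3) = 1/√15 = 0.258199
99% ⇒ z* = 2.576; margin = 2.576·0.258199 = 0.665121
CI on z-scale: (-0.422468, 0.907774)
Back-transform: tanh(-0.422468) = -0.399008, tanh(0.907774) = 0.720062

(-0.399, 0.720)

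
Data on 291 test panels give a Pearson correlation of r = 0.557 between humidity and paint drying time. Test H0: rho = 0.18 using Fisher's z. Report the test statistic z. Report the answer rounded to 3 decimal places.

Fisher z: atanh(0.557) = 0.628473, atanh(0.18) = 0.181983
z = (z_r − z_0)·√(n−3) = (0.628473 − 0.181983)·√288 = 0.446490 · 16.970563 = 7.577

7.577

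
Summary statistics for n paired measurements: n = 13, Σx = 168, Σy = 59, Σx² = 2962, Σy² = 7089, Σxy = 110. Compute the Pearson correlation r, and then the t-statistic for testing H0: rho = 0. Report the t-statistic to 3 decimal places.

-0.971

Numerator: nΣxy − (Σx)(Σy) = 13·110 − (168)(59) = -8482
Denominator: √[(nΣx²−(Σx)²)(nΣy²−(Σy)²)]
  nΣx²−(Σx)² = 13·2962 − 28224 = 10282;  nΣy²−(Σy)² = 13·7089 − 3481 = 88676
  √(10282·88676) = √911766632 = 30195.4737
r = -8482 / 30195.4737 = -0.2809
t = r·√(n−2)/√(1−r²) = -0.2809·√11 / √(1−0.078905) = -0.931640 / 0.959737 = -0.971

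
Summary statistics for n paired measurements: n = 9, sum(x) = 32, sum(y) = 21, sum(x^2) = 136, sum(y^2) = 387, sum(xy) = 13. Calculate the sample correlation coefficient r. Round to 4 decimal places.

-0.7115

S_xy = nΣxy − ΣxΣy = 9·13 − 32·21 = 117 − 672 = -555
S_xx = nΣx² − (Σx)² = 9·136 − 32² = 1224 − 1024 = 200
S_yy = nΣy² − (Σy)² = 9·387 − 21² = 3483 − 441 = 3042
r = S_xy / √(S_xx·S_yy) = -555 / √(200·3042) = -555 / √608400 = -555 / 780.0000 = -0.7115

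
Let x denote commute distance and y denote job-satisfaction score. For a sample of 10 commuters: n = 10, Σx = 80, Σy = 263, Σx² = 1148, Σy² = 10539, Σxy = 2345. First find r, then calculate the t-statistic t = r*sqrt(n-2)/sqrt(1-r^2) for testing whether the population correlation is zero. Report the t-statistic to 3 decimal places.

0.511

Numerator: nΣxy − (Σx)(Σy) = 10·2345 − (80)(263) = 2410
Denominator: √[(nΣx²−(Σx)²)(nΣy²−(Σy)²)]
  nΣx²−(Σx)² = 10·1148 − 6400 = 5080;  nΣy²−(Σy)² = 10·10539 − 69169 = 36221
  √(5080·36221) = √184002680 = 13564.7588
r = 2410 / 13564.7588 = 0.1777
t = r·√(n−2)/√(1−r²) = 0.1777·√8 / √(1−0.031577) = 0.502612 / 0.984085 = 0.511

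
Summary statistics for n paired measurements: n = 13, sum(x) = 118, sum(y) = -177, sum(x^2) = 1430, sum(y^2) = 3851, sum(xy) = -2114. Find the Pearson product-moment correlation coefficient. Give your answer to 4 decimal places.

S_xy = nΣxy − ΣxΣy = 13·(-2114) − 118·(-177) = -27482 − (-20886) = -6596
S_xx = nΣx² − (Σx)² = 13·1430 − 118² = 18590 − 13924 = 4666
S_yy = nΣy² − (Σy)² = 13·3851 − (-177)² = 50063 − 31329 = 18734
r = S_xy / √(S_xx·S_yy) = -6596 / √(4666·18734) = -6596 / √87412844 = -6596 / 9349.4836 = -0.7055

-0.7055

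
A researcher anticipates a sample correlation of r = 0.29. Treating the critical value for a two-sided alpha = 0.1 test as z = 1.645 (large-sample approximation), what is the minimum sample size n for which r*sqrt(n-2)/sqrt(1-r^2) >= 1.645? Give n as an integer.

Need r·√(n−2)/√(1−r²) ≥ 1.645
√(n−2) ≥ 1.645·√(1−0.0841) / 0.29 = 1.645·0.957027 / 0.29 = 5.4287
n−2 ≥ 29.4708  ⇒  n ≥ 31.4708
Smallest integer n = 32

32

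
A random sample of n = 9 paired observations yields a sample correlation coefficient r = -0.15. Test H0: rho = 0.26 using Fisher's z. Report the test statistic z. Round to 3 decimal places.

Fisher z: atanh(-0.15) = -0.151140, atanh(0.26) = 0.266108
z = (z_r − z_0)·√(n−3) = (-0.151140 − 0.266108)·√6 = -0.417248 · 2.449490 = -1.022

-1.022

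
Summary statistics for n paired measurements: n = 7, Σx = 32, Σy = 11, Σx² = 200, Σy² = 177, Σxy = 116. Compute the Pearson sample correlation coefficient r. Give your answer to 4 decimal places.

Numerator: nΣxy − (Σx)(Σy) = 7·116 − (32)(11) = 460
Denominator: √[(nΣx²−(Σx)²)(nΣy²−(Σy)²)]
  nΣx²−(Σx)² = 7·200 − 1024 = 376;  nΣy²−(Σy)² = 7·177 − 121 = 1118
  √(376·1118) = √420368 = 648.3579
r = 460 / 648.3579 = 0.7095

0.7095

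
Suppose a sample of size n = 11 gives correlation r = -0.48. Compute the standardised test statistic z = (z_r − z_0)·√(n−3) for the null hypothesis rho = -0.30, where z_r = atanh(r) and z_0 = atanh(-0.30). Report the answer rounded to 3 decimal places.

-0.604

z_r = atanh(-0.48) = -0.522984,  z_0 = atanh(-0.30) = -0.309520
SE = 1/√(n−3) = 1/√8 = 0.353553
z = (z_r − z_0)/SE = (-0.522984 − (-0.309520)) / 0.353553 = -0.213464 / 0.353553 = -0.604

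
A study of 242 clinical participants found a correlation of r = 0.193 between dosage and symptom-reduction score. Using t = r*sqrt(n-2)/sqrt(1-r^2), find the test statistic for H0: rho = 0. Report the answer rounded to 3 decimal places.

3.047

1 − r² = 1 − 0.037249 = 0.962751;  √(1−r²) = 0.981199
√(n−2) = √240 = 15.491933
t = r·√(n−2)/√(1−r²) = 0.193 · 15.491933 / 0.981199 = 3.047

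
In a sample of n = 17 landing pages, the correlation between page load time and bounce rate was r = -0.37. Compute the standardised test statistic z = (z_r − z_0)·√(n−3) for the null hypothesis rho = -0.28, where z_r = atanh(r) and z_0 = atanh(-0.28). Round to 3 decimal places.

Fisher z: atanh(-0.37) = -0.388423, atanh(-0.28) = -0.287682
z = (z_r − z_0)·√(n−3) = (-0.388423 − (-0.287682))·√14 = -0.100741 · 3.741657 = -0.377

-0.377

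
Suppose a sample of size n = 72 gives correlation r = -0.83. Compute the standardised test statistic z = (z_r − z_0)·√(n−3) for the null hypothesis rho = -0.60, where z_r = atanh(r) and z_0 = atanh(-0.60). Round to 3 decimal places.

-4.112

Fisher z: atanh(-0.83) = -1.188136, atanh(-0.60) = -0.693147
z = (z_r − z_0)·√(n−3) = (-1.188136 − (-0.693147))·√69 = -0.494989 · 8.306624 = -4.112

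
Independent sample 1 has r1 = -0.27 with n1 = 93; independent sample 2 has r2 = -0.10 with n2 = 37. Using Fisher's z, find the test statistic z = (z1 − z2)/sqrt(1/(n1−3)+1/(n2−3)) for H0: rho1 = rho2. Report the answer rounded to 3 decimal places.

z1 = atanh(-0.27) = -0.276864,  z2 = atanh(-0.10) = -0.100335
SE = √(1/(n1−3) + 1/(n2−3)) = √(1/90 + 1/34) = √(0.0111111 + 0.0294118) = √0.0405229 = 0.201303
z = (z1 − z2)/SE = (-0.276864 − (-0.100335)) / 0.201303 = -0.176529 / 0.201303 = -0.877

-0.877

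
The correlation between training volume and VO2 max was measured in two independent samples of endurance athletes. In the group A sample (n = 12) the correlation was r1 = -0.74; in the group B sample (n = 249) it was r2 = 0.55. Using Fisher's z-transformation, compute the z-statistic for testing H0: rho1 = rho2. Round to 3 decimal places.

-4.623

Fisher z-transforms: z1 = atanh(-0.74) = -0.950479, z2 = atanh(0.55) = 0.618381; difference d = -1.568860
Var(d) = 1/9 + 1/246 = 0.1111111 + 0.0040650 = 0.1151761
z = d/√Var(d) = -1.568860 / √0.1151761 = -1.568860 / 0.339376 = -4.623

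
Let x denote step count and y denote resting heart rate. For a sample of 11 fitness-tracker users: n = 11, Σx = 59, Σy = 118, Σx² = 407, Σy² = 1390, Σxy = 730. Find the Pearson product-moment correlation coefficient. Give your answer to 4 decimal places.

S_xy = nΣxy − ΣxΣy = 11·730 − 59·118 = 8030 − 6962 = 1068
S_xx = nΣx² − (Σx)² = 11·407 − 59² = 4477 − 3481 = 996
S_yy = nΣy² − (Σy)² = 11·1390 − 118² = 15290 − 13924 = 1366
r = S_xy / √(S_xx·S_yy) = 1068 / √(996·1366) = 1068 / √1360536 = 1068 / 1166.4202 = 0.9156

0.9156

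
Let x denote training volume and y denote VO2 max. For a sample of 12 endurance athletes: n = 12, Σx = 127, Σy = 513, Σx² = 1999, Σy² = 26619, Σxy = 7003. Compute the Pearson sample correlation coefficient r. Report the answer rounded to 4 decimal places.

0.8981

Numerator: nΣxy − (Σx)(Σy) = 12·7003 − (127)(513) = 18885
Denominator: √[(nΣx²−(Σx)²)(nΣy²−(Σy)²)]
  nΣx²−(Σx)² = 12·1999 − 16129 = 7859;  nΣy²−(Σy)² = 12·26619 − 263169 = 56259
  √(7859·56259) = √442139481 = 21027.1130
r = 18885 / 21027.1130 = 0.8981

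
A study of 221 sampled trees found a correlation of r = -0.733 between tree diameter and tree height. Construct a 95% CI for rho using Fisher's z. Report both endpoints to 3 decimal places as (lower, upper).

(-0.789, -0.665)

z_r = atanh(-0.733) = -0.935180;  SE = 1/√(n−3) = 1/√218 = 0.067729
z-limits: -0.935180 ± 1.960·0.067729 = -0.935180 ± 0.132749 = [-1.067929, -0.802431]
ρ-limits: (tanh -1.067929, tanh -0.802431) = (-0.789, -0.665)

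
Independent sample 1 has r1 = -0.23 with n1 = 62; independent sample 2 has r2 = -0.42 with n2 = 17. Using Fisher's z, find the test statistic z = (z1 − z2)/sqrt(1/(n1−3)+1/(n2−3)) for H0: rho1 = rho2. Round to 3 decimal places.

0.718

z1 = atanh(-0.23) = -0.234189,  z2 = atanh(-0.42) = -0.447692
SE = √(1/(n1−3) + 1/(n2−3)) = √(1/59 + 1/14) = √(0.0169492 + 0.0714286) = √0.0883778 = 0.297284
z = (z1 − z2)/SE = (-0.234189 − (-0.447692)) / 0.297284 = 0.213503 / 0.297284 = 0.718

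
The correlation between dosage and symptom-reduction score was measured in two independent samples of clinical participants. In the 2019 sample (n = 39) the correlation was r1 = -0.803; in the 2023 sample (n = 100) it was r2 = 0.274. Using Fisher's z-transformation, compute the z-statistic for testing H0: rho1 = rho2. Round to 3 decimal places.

z1 = atanh(-0.803) = -1.107002,  z2 = atanh(0.274) = 0.281183
SE = √(1/(n1−3) + 1/(n2−3)) = √(1/36 + 1/97) = √(0.0277778 + 0.0103093) = √0.0380871 = 0.195159
z = (z1 − z2)/SE = (-1.107002 − 0.281183) / 0.195159 = -1.388185 / 0.195159 = -7.113

-7.113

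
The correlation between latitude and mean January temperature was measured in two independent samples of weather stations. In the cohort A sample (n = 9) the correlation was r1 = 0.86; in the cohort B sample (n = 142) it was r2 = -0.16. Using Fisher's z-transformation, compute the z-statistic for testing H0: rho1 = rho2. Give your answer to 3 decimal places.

Fisher z-transforms: z1 = atanh(0.86) = 1.293345, z2 = atanh(-0.16) = -0.161387; difference d = 1.454732
Var(d) = 1/6 + 1/139 = 0.1666667 + 0.0071942 = 0.1738609
z = d/√Var(d) = 1.454732 / √0.1738609 = 1.454732 / 0.416966 = 3.489

3.489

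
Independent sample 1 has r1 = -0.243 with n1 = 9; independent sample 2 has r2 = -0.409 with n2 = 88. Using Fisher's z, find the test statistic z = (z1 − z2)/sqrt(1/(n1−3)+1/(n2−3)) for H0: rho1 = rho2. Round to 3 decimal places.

Fisher z-transforms: z1 = atanh(-0.243) = -0.247960, z2 = atanh(-0.409) = -0.434410; difference d = 0.186450
Var(d) = 1/6 + 1/85 = 0.1666667 + 0.0117647 = 0.1784314
z = d/√Var(d) = 0.186450 / √0.1784314 = 0.186450 / 0.422411 = 0.441

0.441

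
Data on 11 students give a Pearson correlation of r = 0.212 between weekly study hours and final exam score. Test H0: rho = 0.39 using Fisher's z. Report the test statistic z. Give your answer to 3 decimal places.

Fisher z: atanh(0.212) = 0.215265, atanh(0.39) = 0.411800
z = (z_r − z_0)·√(n−3) = (0.215265 − 0.411800)·√8 = -0.196535 · 2.828427 = -0.556

-0.556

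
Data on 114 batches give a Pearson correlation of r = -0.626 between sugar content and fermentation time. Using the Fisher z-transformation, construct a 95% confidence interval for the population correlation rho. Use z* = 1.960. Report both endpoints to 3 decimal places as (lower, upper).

z_r = atanh(-0.626) = -0.734811;  SE = 1/√(n−3) = 1/√111 = 0.094916
z-limits: -0.734811 ± 1.960·0.094916 = -0.734811 ± 0.186035 = [-0.920846, -0.548776]
ρ-limits: (tanh -0.920846, tanh -0.548776) = (-0.726, -0.500)

(-0.726, -0.500)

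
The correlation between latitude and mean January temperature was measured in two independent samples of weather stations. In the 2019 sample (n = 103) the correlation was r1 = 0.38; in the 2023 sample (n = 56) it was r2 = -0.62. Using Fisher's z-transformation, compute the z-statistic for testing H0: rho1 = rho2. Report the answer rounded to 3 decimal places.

z1 = atanh(0.38) = 0.400060,  z2 = atanh(-0.62) = -0.725005
SE = √(1/(n1−3) + 1/(n2−3)) = √(1/100 + 1/53) = √(0.0100000 + 0.0188679) = √0.0288679 = 0.169906
z = (z1 − z2)/SE = (0.400060 − (-0.725005)) / 0.169906 = 1.125065 / 0.169906 = 6.622

6.622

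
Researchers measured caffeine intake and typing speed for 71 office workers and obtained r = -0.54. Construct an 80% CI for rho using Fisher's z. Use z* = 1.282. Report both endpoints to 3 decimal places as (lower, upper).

Fisher z: z_r = atanh(r) = ½·ln((1+(-0.54))/(1−(-0.54))) = -0.604156
SE(z) = 1/√(n−3) = 1/√68 = 0.121268
80% ⇒ z* = 1.282; margin = 1.282·0.121268 = 0.155466
CI on z-scale: (-0.759622, -0.448690)
Back-transform: tanh(-0.759622) = -0.640854, tanh(-0.448690) = -0.420822

(-0.641, -0.421)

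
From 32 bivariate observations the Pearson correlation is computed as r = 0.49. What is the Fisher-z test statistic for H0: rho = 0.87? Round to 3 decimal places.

z_r = atanh(0.49) = 0.536060,  z_0 = atanh(0.87) = 1.333080
SE = 1/√(n−3) = 1/√29 = 0.185695
z = (z_r − z_0)/SE = (0.536060 − 1.333080) / 0.185695 = -0.797020 / 0.185695 = -4.292

-4.292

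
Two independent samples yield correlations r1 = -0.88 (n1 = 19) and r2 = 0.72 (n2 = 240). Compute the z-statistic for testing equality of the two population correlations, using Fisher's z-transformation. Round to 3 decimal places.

-8.840

z1 = atanh(-0.88) = -1.375768,  z2 = atanh(0.72) = 0.907645
SE = √(1/(n1−3) + 1/(n2−3)) = √(1/16 + 1/237) = √(0.0625000 + 0.0042194) = √0.0667194 = 0.258301
z = (z1 − z2)/SE = (-1.375768 − 0.907645) / 0.258301 = -2.283413 / 0.258301 = -8.840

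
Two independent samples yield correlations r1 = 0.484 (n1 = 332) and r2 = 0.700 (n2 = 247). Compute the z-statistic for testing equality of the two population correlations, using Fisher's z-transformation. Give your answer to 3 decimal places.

-4.014

Fisher z-transforms: z1 = atanh(0.484) = 0.528195, z2 = atanh(0.700) = 0.867301; difference d = -0.339106
Var(d) = 1/329 + 1/244 = 0.0030395 + 0.0040984 = 0.0071379
z = d/√Var(d) = -0.339106 / √0.0071379 = -0.339106 / 0.084486 = -4.014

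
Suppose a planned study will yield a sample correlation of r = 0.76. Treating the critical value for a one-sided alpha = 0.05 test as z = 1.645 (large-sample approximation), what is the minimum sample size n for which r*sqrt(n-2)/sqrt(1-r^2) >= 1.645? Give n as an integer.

4

Need r·√(n−2)/√(1−r²) ≥ 1.645
√(n−2) ≥ 1.645·√(1−0.5776) / 0.76 = 1.645·0.649923 / 0.76 = 1.4067
n−2 ≥ 1.9788  ⇒  n ≥ 3.9788
Smallest integer n = 4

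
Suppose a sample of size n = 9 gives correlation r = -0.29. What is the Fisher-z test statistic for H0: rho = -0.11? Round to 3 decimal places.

z_r = atanh(-0.29) = -0.298566,  z_0 = atanh(-0.11) = -0.110447
SE = 1/√(n−3) = 1/√6 = 0.408248
z = (z_r − z_0)/SE = (-0.298566 − (-0.110447)) / 0.408248 = -0.188119 / 0.408248 = -0.461

-0.461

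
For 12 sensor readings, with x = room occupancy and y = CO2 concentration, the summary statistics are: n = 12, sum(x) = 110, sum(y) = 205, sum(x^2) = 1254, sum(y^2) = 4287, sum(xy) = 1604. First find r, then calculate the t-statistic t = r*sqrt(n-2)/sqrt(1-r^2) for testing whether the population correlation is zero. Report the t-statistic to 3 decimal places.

S_xy = nΣxy − ΣxΣy = 12·1604 − 110·205 = 19248 − 22550 = -3302
S_xx = nΣx² − (Σx)² = 12·1254 − 110² = 15048 − 12100 = 2948
S_yy = nΣy² − (Σy)² = 12·4287 − 205² = 51444 − 42025 = 9419
r = S_xy / √(S_xx·S_yy) = -3302 / √(2948·9419) = -3302 / √27767212 = -3302 / 5269.4603 = -0.6266
t = r·√(n−2)/√(1−r²) = -0.6266·√10 / √(1−0.392628) = -1.981483 / 0.779341 = -2.543

-2.543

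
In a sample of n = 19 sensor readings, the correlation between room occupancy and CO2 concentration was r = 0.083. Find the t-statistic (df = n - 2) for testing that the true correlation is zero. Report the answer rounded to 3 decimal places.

0.343

t = r·√(n−2) / √(1−r²) with r = 0.083, n = 19
  = 0.083·√17 / √(1 − 0.006889)
  = 0.083·4.123106 / 0.996550
  = 0.342218 / 0.996550 = 0.343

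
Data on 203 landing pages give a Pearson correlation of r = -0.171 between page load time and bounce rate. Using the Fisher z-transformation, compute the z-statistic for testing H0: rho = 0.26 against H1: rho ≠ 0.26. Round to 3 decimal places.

-6.206

Fisher z: atanh(-0.171) = -0.172697, atanh(0.26) = 0.266108
z = (z_r − z_0)·√(n−3) = (-0.172697 − 0.266108)·√200 = -0.438805 · 14.142136 = -6.206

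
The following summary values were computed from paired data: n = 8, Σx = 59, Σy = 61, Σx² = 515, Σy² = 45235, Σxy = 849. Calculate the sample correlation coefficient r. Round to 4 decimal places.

Numerator: nΣxy − (Σx)(Σy) = 8·849 − (59)(61) = 3193
Denominator: √[(nΣx²−(Σx)²)(nΣy²−(Σy)²)]
  nΣx²−(Σx)² = 8·515 − 3481 = 639;  nΣy²−(Σy)² = 8·45235 − 3721 = 358159
  √(639·358159) = √228863601 = 15128.2385
r = 3193 / 15128.2385 = 0.2111

0.2111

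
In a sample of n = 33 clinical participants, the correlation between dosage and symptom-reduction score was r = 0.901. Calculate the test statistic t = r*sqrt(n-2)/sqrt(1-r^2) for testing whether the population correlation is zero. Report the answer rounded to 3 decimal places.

t = r·√(n−2) / √(1−r²) with r = 0.901, n = 33
  = 0.901·√31 / √(1 − 0.811801)
  = 0.901·5.567764 / 0.433819
  = 5.016555 / 0.433819 = 11.564

11.564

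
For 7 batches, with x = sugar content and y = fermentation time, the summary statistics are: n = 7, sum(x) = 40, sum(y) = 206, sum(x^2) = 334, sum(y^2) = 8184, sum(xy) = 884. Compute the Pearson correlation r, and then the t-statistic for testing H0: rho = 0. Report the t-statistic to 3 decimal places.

Numerator: nΣxy − (Σx)(Σy) = 7·884 − (40)(206) = -2052
Denominator: √[(nΣx²−(Σx)²)(nΣy²−(Σy)²)]
  nΣx²−(Σx)² = 7·334 − 1600 = 738;  nΣy²−(Σy)² = 7·8184 − 42436 = 14852
  √(738·14852) = √10960776 = 3310.7063
r = -2052 / 3310.7063 = -0.6198
t = r·√(n−2)/√(1−r²) = -0.6198·√5 / √(1−0.384152) = -1.385915 / 0.784760 = -1.766

-1.766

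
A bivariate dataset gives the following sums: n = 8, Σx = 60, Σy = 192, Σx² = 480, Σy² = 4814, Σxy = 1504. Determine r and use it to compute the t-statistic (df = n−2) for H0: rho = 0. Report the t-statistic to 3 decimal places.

3.434

S_xy = nΣxy − ΣxΣy = 8·1504 − 60·192 = 12032 − 11520 = 512
S_xx = nΣx² − (Σx)² = 8·480 − 60² = 3840 − 3600 = 240
S_yy = nΣy² − (Σy)² = 8·4814 − 192² = 38512 − 36864 = 1648
r = S_xy / √(S_xx·S_yy) = 512 / √(240·1648) = 512 / √395520 = 512 / 628.9038 = 0.8141
t = r·√(n−2)/√(1−r²) = 0.8141·√6 / √(1−0.662759) = 1.994130 / 0.580725 = 3.434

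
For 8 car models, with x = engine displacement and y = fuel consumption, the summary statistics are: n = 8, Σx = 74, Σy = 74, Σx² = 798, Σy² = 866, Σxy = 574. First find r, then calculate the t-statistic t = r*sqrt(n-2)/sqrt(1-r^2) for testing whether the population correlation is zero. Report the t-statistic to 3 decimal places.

S_xy = nΣxy − ΣxΣy = 8·574 − 74·74 = 4592 − 5476 = -884
S_xx = nΣx² − (Σx)² = 8·798 − 74² = 6384 − 5476 = 908
S_yy = nΣy² − (Σy)² = 8·866 − 74² = 6928 − 5476 = 1452
r = S_xy / √(S_xx·S_yy) = -884 / √(908·1452) = -884 / √1318416 = -884 / 1148.2230 = -0.7699
t = r·√(n−2)/√(1−r²) = -0.7699·√6 / √(1−0.592746) = -1.885862 / 0.638165 = -2.955

-2.955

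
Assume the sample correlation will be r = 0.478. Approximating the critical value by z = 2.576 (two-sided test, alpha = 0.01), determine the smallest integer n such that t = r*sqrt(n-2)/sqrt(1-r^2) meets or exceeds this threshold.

Need r·√(n−2)/√(1−r²) ≥ 2.576
√(n−2) ≥ 2.576·√(1−0.228484) / 0.478 = 2.576·0.878360 / 0.478 = 4.7336
n−2 ≥ 22.4070  ⇒  n ≥ 24.4070
Smallest integer n = 25

25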